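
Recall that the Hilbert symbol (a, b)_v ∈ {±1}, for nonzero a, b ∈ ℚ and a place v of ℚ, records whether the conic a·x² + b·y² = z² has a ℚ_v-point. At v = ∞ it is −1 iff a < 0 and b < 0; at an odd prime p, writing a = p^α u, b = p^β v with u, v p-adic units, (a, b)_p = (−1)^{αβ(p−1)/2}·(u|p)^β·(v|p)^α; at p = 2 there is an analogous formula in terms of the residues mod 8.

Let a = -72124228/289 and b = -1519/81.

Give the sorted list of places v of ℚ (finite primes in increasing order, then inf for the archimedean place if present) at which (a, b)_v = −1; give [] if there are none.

[11, 23, 31, inf]

Mod squares: a ≡ -149017, b ≡ -31. Check v ∈ {∞, 2, 3, 7, 11, 17, 19, 23, 31}.
v=3: a=3^0·(≡2), b=3^-4·(≡2) mod 3; (2|3)=-1, (2|3)=-1; (−1)^{0·-4·1}·(-1)^-4·(-1)^0 = +1.
v=19: a=19^1·(≡9), b=19^0·(≡4) mod 19; (9|19)=+1, (4|19)=+1; (−1)^{1·0·9}·(+1)^0·(+1)^1 = +1.
v=7: a=7^0·(≡3), b=7^2·(≡1) mod 7; (3|7)=-1, (1|7)=+1; (−1)^{0·2·3}·(-1)^2·(+1)^0 = +1.
v=∞: -149017 < 0 and -31 < 0  ⇒  (a,b)_∞ = -1.
v=17: a=17^-2·(≡6), b=17^0·(≡10) mod 17; (6|17)=-1, (10|17)=-1; (−1)^{-2·0·8}·(-1)^0·(-1)^-2 = +1.
v=11: a=11^3·(≡3), b=11^0·(≡8) mod 11; (3|11)=+1, (8|11)=-1; (−1)^{3·0·5}·(+1)^0·(-1)^3 = -1.
v=31: a=31^1·(≡21), b=31^1·(≡17) mod 31; (21|31)=-1, (17|31)=-1; (−1)^{1·1·15}·(-1)^1·(-1)^1 = -1.
v=2: v_2(a)=2, v_2(b)=0; units ≡ 7, 1 (mod 8); ε·ε+αω+βω = 1·0+2·0+0·0 ≡ 0  ⇒  (a,b)_2 = +1.
v=23: a=23^1·(≡20), b=23^0·(≡21) mod 23; (20|23)=-1, (21|23)=-1; (−1)^{1·0·11}·(-1)^0·(-1)^1 = -1.
Ram(-149017, -31) = {11, 23, 31, ∞}; no ℚ_11-point on the conic.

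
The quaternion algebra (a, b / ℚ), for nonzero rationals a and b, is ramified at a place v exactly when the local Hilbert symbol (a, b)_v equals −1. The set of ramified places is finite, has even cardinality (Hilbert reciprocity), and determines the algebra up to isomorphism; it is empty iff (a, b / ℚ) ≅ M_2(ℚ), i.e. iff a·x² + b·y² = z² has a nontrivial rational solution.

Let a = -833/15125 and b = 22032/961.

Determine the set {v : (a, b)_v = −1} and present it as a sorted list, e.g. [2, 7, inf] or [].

[5, 17]

Mod squares: a ≡ -85, b ≡ 17. Check v ∈ {∞, 2, 3, 5, 7, 11, 17, 31}.
v=3: a=3^0·(≡2), b=3^4·(≡2) mod 3; (2|3)=-1, (2|3)=-1; (−1)^{0·4·1}·(-1)^4·(-1)^0 = +1.
v=7: a=7^2·(≡5), b=7^0·(≡5) mod 7; (5|7)=-1, (5|7)=-1; (−1)^{2·0·3}·(-1)^0·(-1)^2 = +1.
v=17: a=17^1·(≡3), b=17^1·(≡8) mod 17; (3|17)=-1, (8|17)=+1; (−1)^{1·1·8}·(-1)^1·(+1)^1 = -1.
v=11: a=11^-2·(≡9), b=11^0·(≡8) mod 11; (9|11)=+1, (8|11)=-1; (−1)^{-2·0·5}·(+1)^0·(-1)^-2 = +1.
v=5: a=5^-3·(≡2), b=5^0·(≡2) mod 5; (2|5)=-1, (2|5)=-1; (−1)^{-3·0·2}·(-1)^0·(-1)^-3 = -1.
v=2: v_2(a)=0, v_2(b)=4; units ≡ 3, 1 (mod 8); ε·ε+αω+βω = 1·0+0·0+4·1 ≡ 0  ⇒  (a,b)_2 = +1.
v=∞: -85 < 0 and 17 > 0  ⇒  (a,b)_∞ = +1.
v=31: a=31^0·(≡9), b=31^-2·(≡22) mod 31; (9|31)=+1, (22|31)=-1; (−1)^{0·-2·15}·(+1)^-2·(-1)^0 = +1.
Ram(-85, 17) = {5, 17}; no ℚ_5-point on the conic.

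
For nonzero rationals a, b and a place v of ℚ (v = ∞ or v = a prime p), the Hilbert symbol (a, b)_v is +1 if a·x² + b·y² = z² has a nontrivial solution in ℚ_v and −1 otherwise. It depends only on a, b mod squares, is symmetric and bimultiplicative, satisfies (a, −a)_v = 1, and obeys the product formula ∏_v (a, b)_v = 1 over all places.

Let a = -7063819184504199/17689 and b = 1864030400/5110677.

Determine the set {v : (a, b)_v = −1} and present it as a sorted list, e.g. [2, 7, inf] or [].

(a, b) ≡ (-42159, 11063) mod (ℚ^×)²; places V = {2, 3, 5, 7, 11, 13, 19, 23, 37, 47, ∞}.
(a,b)_13: α=3, u≡8; β=-1, v≡7 (mod 13); (8|13)=-1, (7|13)=-1; sign (−1)^0·-1^-1·-1^3 = +1.
(a,b)_∞: sgn(-42159)=−, sgn(11063)=+, so +1.
(a,b)_7: α=-2, u≡4; β=0, v≡3 (mod 7); (4|7)=+1, (3|7)=-1; sign (−1)^0·+1^0·-1^-2 = +1.
(a,b)_19: α=-2, u≡8; β=-2, v≡11 (mod 19); (8|19)=-1, (11|19)=+1; sign (−1)^0·-1^-2·+1^-2 = +1.
(a,b)_11: α=0, u≡4; β=-2, v≡7 (mod 11); (4|11)=+1, (7|11)=-1; sign (−1)^0·+1^-2·-1^0 = +1.
(a,b)_3: α=1, u≡2; β=-2, v≡2 (mod 3); (2|3)=-1, (2|3)=-1; sign (−1)^0·-1^-2·-1^1 = -1.
(a,b)_47: α=1, u≡43; β=0, v≡9 (mod 47); (43|47)=-1, (9|47)=+1; sign (−1)^0·-1^0·+1^1 = +1.
(a,b)_37: α=4, u≡26; β=3, v≡36 (mod 37); (26|37)=+1, (36|37)=+1; sign (−1)^0·+1^3·+1^4 = +1.
(a,b)_5: α=0, u≡4; β=2, v≡3 (mod 5); (4|5)=+1, (3|5)=-1; sign (−1)^0·+1^2·-1^0 = +1.
(a,b)_2: α=0, β=6; u≡1, v≡7 (mod 8); ε(u)ε(v)=0·1, αω(v)=0·0, βω(u)=6·0; sum ≡ 0  ⇒  +1.
(a,b)_23: α=3, u≡7; β=1, v≡20 (mod 23); (7|23)=-1, (20|23)=-1; sign (−1)^1·-1^1·-1^3 = -1.
Ram(-42159, 11063) = {3, 23}; no ℚ_3-point on the conic.

[3, 23]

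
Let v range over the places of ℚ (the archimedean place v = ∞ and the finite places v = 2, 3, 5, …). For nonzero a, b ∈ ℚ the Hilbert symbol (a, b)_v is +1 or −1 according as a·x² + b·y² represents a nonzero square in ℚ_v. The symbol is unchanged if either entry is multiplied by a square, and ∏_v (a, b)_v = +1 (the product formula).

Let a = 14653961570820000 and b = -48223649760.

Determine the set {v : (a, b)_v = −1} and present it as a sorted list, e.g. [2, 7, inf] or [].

(a, b) ≡ (858, -510) mod (ℚ^×)²; places V = {2, 3, 5, 11, 13, 17, ∞}.
(a,b)_∞: sgn(858)=+, sgn(-510)=−, so +1.
(a,b)_5: α=4, u≡2; β=1, v≡3 (mod 5); (2|5)=-1, (3|5)=-1; sign (−1)^0·-1^1·-1^4 = -1.
(a,b)_2: α=5, β=5; u≡5, v≡1 (mod 8); ε(u)ε(v)=0·0, αω(v)=5·0, βω(u)=5·1; sum ≡ 1  ⇒  -1.
(a,b)_13: α=3, u≡4; β=2, v≡9 (mod 13); (4|13)=+1, (9|13)=+1; sign (−1)^0·+1^2·+1^3 = +1.
(a,b)_3: α=1, u≡1; β=1, v≡1 (mod 3); (1|3)=+1, (1|3)=+1; sign (−1)^1·+1^1·+1^1 = -1.
(a,b)_11: α=3, u≡3; β=2, v≡2 (mod 11); (3|11)=+1, (2|11)=-1; sign (−1)^0·+1^2·-1^3 = -1.
(a,b)_17: α=4, u≡4; β=3, v≡8 (mod 17); (4|17)=+1, (8|17)=+1; sign (−1)^0·+1^3·+1^4 = +1.
(858, -510 / ℚ) ramifies at {2, 3, 5, 11}: a division algebra.

[2, 3, 5, 11]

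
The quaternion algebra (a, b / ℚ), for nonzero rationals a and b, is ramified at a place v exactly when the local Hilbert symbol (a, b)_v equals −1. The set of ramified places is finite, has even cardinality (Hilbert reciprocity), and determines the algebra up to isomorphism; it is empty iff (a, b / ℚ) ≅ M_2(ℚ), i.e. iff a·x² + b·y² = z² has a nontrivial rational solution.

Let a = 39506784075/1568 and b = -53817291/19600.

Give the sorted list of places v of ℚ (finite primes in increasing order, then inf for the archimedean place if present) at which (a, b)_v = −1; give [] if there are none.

Mod squares: a ≡ 374, b ≡ -19. Check v ∈ {∞, 2, 3, 5, 7, 11, 17, 19}.
v=11: a=11^1·(≡5), b=11^2·(≡4) mod 11; (5|11)=+1, (4|11)=+1; (−1)^{1·2·5}·(+1)^2·(+1)^1 = +1.
v=2: v_2(a)=-5, v_2(b)=-4; units ≡ 3, 5 (mod 8); ε·ε+αω+βω = 1·0+-5·1+-4·1 ≡ 1  ⇒  (a,b)_2 = -1.
v=19: a=19^2·(≡2), b=19^1·(≡8) mod 19; (2|19)=-1, (8|19)=-1; (−1)^{2·1·9}·(-1)^1·(-1)^2 = -1.
v=∞: 374 > 0 and -19 < 0  ⇒  (a,b)_∞ = +1.
v=7: a=7^-2·(≡6), b=7^-2·(≡4) mod 7; (6|7)=-1, (4|7)=+1; (−1)^{-2·-2·3}·(-1)^-2·(+1)^-2 = +1.
v=5: a=5^2·(≡1), b=5^-2·(≡1) mod 5; (1|5)=+1, (1|5)=+1; (−1)^{2·-2·2}·(+1)^-2·(+1)^2 = +1.
v=17: a=17^3·(≡5), b=17^2·(≡1) mod 17; (5|17)=-1, (1|17)=+1; (−1)^{3·2·8}·(-1)^2·(+1)^3 = +1.
v=3: a=3^4·(≡2), b=3^4·(≡2) mod 3; (2|3)=-1, (2|3)=-1; (−1)^{4·4·1}·(-1)^4·(-1)^4 = +1.
|Ram(374, -19)| = 2, even; anisotropic at {2, 19}.

[2, 19]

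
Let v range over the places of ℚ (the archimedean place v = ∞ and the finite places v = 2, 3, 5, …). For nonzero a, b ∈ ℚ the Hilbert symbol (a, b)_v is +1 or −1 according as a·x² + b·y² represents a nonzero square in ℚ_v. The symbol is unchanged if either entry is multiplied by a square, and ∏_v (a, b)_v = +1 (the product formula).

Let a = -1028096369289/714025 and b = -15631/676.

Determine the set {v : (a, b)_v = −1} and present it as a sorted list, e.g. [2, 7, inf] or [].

[29, inf]

Mod squares: a ≡ -124729, b ≡ -319. Check v ∈ {∞, 2, 3, 5, 7, 11, 13, 17, 23, 29}.
v=2: v_2(a)=0, v_2(b)=-2; units ≡ 7, 1 (mod 8); ε·ε+αω+βω = 1·0+0·0+-2·0 ≡ 0  ⇒  (a,b)_2 = +1.
v=7: a=7^0·(≡1), b=7^2·(≡6) mod 7; (1|7)=+1, (6|7)=-1; (−1)^{0·2·3}·(+1)^2·(-1)^0 = +1.
v=29: a=29^3·(≡6), b=29^1·(≡11) mod 29; (6|29)=+1, (11|29)=-1; (−1)^{3·1·14}·(+1)^1·(-1)^3 = -1.
v=11: a=11^3·(≡10), b=11^1·(≡4) mod 11; (10|11)=-1, (4|11)=+1; (−1)^{3·1·5}·(-1)^1·(+1)^3 = +1.
v=∞: -124729 < 0 and -319 < 0  ⇒  (a,b)_∞ = -1.
v=5: a=5^-2·(≡1), b=5^0·(≡4) mod 5; (1|5)=+1, (4|5)=+1; (−1)^{-2·0·2}·(+1)^0·(+1)^-2 = +1.
v=3: a=3^4·(≡2), b=3^0·(≡2) mod 3; (2|3)=-1, (2|3)=-1; (−1)^{4·0·1}·(-1)^0·(-1)^4 = +1.
v=13: a=13^-4·(≡2), b=13^-2·(≡2) mod 13; (2|13)=-1, (2|13)=-1; (−1)^{-4·-2·6}·(-1)^-2·(-1)^-4 = +1.
v=17: a=17^1·(≡12), b=17^0·(≡2) mod 17; (12|17)=-1, (2|17)=+1; (−1)^{1·0·8}·(-1)^0·(+1)^1 = +1.
v=23: a=23^1·(≡15), b=23^0·(≡1) mod 23; (15|23)=-1, (1|23)=+1; (−1)^{1·0·11}·(-1)^0·(+1)^1 = +1.
Ram(-124729, -319) = {29, ∞}; no ℚ_29-point on the conic.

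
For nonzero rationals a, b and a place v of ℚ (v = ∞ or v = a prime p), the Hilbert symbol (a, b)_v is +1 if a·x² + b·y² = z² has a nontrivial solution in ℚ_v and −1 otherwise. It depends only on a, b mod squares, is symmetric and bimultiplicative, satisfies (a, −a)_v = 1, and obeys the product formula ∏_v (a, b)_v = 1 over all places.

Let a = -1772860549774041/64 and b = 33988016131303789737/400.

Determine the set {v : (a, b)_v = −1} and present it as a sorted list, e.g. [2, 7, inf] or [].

[13, 31]

(a, b) ≡ (-41, 4279457) mod (ℚ^×)²; places V = {2, 3, 5, 7, 13, 31, 37, 41, ∞}.
(a,b)_∞: sgn(-41)=−, sgn(4279457)=+, so +1.
(a,b)_37: α=2, u≡28; β=3, v≡26 (mod 37); (28|37)=+1, (26|37)=+1; sign (−1)^0·+1^3·+1^2 = +1.
(a,b)_2: α=-6, β=-4; u≡7, v≡1 (mod 8); ε(u)ε(v)=1·0, αω(v)=-6·0, βω(u)=-4·0; sum ≡ 0  ⇒  +1.
(a,b)_13: α=2, u≡5; β=3, v≡1 (mod 13); (5|13)=-1, (1|13)=+1; sign (−1)^0·-1^3·+1^2 = -1.
(a,b)_41: α=1, u≡5; β=1, v≡4 (mod 41); (5|41)=+1, (4|41)=+1; sign (−1)^0·+1^1·+1^1 = +1.
(a,b)_31: α=2, u≡24; β=3, v≡28 (mod 31); (24|31)=-1, (28|31)=+1; sign (−1)^0·-1^3·+1^2 = -1.
(a,b)_5: α=0, u≡1; β=-2, v≡2 (mod 5); (1|5)=+1, (2|5)=-1; sign (−1)^0·+1^-2·-1^0 = +1.
(a,b)_7: α=4, u≡4; β=3, v≡6 (mod 7); (4|7)=+1, (6|7)=-1; sign (−1)^0·+1^3·-1^4 = +1.
(a,b)_3: α=4, u≡1; β=6, v≡2 (mod 3); (1|3)=+1, (2|3)=-1; sign (−1)^0·+1^6·-1^4 = +1.
(-41, 4279457 / ℚ) ramifies at {13, 31}: a division algebra.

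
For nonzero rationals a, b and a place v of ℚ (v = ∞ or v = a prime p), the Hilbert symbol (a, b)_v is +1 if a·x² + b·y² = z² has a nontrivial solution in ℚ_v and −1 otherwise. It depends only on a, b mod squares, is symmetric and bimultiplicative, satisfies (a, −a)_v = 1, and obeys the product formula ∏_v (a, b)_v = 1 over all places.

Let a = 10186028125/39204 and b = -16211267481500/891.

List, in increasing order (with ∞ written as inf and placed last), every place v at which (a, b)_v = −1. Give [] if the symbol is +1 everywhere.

[5, 17]

Mod squares: a ≡ 332605, b ≡ -15157285. Check v ∈ {∞, 2, 3, 5, 7, 11, 13, 17, 29, 43}.
v=∞: 332605 > 0 and -15157285 < 0  ⇒  (a,b)_∞ = +1.
v=3: a=3^-4·(≡1), b=3^-4·(≡2) mod 3; (1|3)=+1, (2|3)=-1; (−1)^{-4·-4·1}·(+1)^-4·(-1)^-4 = +1.
v=11: a=11^-2·(≡4), b=11^-1·(≡2) mod 11; (4|11)=+1, (2|11)=-1; (−1)^{-2·-1·5}·(+1)^-1·(-1)^-2 = +1.
v=43: a=43^1·(≡36), b=43^1·(≡26) mod 43; (36|43)=+1, (26|43)=-1; (−1)^{1·1·21}·(+1)^1·(-1)^1 = +1.
v=13: a=13^1·(≡4), b=13^1·(≡4) mod 13; (4|13)=+1, (4|13)=+1; (−1)^{1·1·6}·(+1)^1·(+1)^1 = +1.
v=2: v_2(a)=-2, v_2(b)=2; units ≡ 5, 3 (mod 8); ε·ε+αω+βω = 0·1+-2·1+2·1 ≡ 0  ⇒  (a,b)_2 = +1.
v=17: a=17^1·(≡9), b=17^1·(≡12) mod 17; (9|17)=+1, (12|17)=-1; (−1)^{1·1·8}·(+1)^1·(-1)^1 = -1.
v=7: a=7^3·(≡3), b=7^6·(≡1) mod 7; (3|7)=-1, (1|7)=+1; (−1)^{3·6·3}·(-1)^6·(+1)^3 = +1.
v=29: a=29^0·(≡28), b=29^1·(≡17) mod 29; (28|29)=+1, (17|29)=-1; (−1)^{0·1·14}·(+1)^1·(-1)^0 = +1.
v=5: a=5^5·(≡1), b=5^3·(≡3) mod 5; (1|5)=+1, (3|5)=-1; (−1)^{5·3·2}·(+1)^3·(-1)^5 = -1.
|Ram(332605, -15157285)| = 2, even; anisotropic at {5, 17}.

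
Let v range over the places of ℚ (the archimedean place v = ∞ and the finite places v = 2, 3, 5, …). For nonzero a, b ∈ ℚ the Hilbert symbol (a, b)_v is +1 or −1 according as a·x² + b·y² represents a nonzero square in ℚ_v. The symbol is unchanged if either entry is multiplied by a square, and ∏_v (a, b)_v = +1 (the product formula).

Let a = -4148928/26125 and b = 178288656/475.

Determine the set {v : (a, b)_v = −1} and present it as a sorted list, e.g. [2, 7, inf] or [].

(a, b) ≡ (-3135, 88179) mod (ℚ^×)²; places V = {2, 3, 5, 7, 11, 13, 17, 19, ∞}.
(a,b)_2: α=6, β=4; u≡1, v≡3 (mod 8); ε(u)ε(v)=0·1, αω(v)=6·1, βω(u)=4·0; sum ≡ 0  ⇒  +1.
(a,b)_11: α=-1, u≡3; β=0, v≡9 (mod 11); (3|11)=+1, (9|11)=+1; sign (−1)^0·+1^0·+1^-1 = +1.
(a,b)_7: α=4, u≡1; β=5, v≡4 (mod 7); (1|7)=+1, (4|7)=+1; sign (−1)^0·+1^5·+1^4 = +1.
(a,b)_17: α=0, u≡11; β=1, v≡4 (mod 17); (11|17)=-1, (4|17)=+1; sign (−1)^0·-1^1·+1^0 = -1.
(a,b)_3: α=3, u≡2; β=1, v≡2 (mod 3); (2|3)=-1, (2|3)=-1; sign (−1)^1·-1^1·-1^3 = -1.
(a,b)_∞: sgn(-3135)=−, sgn(88179)=+, so +1.
(a,b)_5: α=-3, u≡3; β=-2, v≡4 (mod 5); (3|5)=-1, (4|5)=+1; sign (−1)^0·-1^-2·+1^-3 = +1.
(a,b)_19: α=-1, u≡1; β=-1, v≡11 (mod 19); (1|19)=+1, (11|19)=+1; sign (−1)^1·+1^-1·+1^-1 = -1.
(a,b)_13: α=0, u≡6; β=1, v≡12 (mod 13); (6|13)=-1, (12|13)=+1; sign (−1)^0·-1^1·+1^0 = -1.
|Ram(-3135, 88179)| = 4, even; anisotropic at {3, 13, 17, 19}.

[3, 13, 17, 19]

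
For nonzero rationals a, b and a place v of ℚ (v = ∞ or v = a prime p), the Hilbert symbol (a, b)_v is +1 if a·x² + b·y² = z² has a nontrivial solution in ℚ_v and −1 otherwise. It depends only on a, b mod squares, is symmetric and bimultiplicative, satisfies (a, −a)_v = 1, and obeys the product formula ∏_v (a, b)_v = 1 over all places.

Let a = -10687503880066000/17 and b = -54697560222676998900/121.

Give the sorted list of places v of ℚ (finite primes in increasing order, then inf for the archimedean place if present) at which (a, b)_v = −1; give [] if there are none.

[2, 13, 17, 37, 43, inf]

(a, b) ≡ (-1092845, -460962021) mod (ℚ^×)²; places V = {2, 3, 5, 7, 11, 13, 17, 19, 23, 29, 37, 43, ∞}.
(a,b)_43: α=1, u≡4; β=1, v≡31 (mod 43); (4|43)=+1, (31|43)=+1; sign (−1)^1·+1^1·+1^1 = -1.
(a,b)_3: α=0, u≡1; β=1, v≡2 (mod 3); (1|3)=+1, (2|3)=-1; sign (−1)^0·+1^1·-1^0 = +1.
(a,b)_17: α=-1, u≡4; β=1, v≡6 (mod 17); (4|17)=+1, (6|17)=-1; sign (−1)^0·+1^1·-1^-1 = -1.
(a,b)_2: α=4, β=2; u≡3, v≡3 (mod 8); ε(u)ε(v)=1·1, αω(v)=4·1, βω(u)=2·1; sum ≡ 1  ⇒  -1.
(a,b)_23: α=1, u≡9; β=1, v≡20 (mod 23); (9|23)=+1, (20|23)=-1; sign (−1)^1·+1^1·-1^1 = +1.
(a,b)_13: α=1, u≡11; β=1, v≡4 (mod 13); (11|13)=-1, (4|13)=+1; sign (−1)^0·-1^1·+1^1 = -1.
(a,b)_7: α=0, u≡2; β=4, v≡3 (mod 7); (2|7)=+1, (3|7)=-1; sign (−1)^0·+1^4·-1^0 = +1.
(a,b)_29: α=2, u≡22; β=0, v≡8 (mod 29); (22|29)=+1, (8|29)=-1; sign (−1)^0·+1^0·-1^2 = +1.
(a,b)_11: α=0, u≡4; β=-2, v≡2 (mod 11); (4|11)=+1, (2|11)=-1; sign (−1)^0·+1^-2·-1^0 = +1.
(a,b)_19: α=2, u≡1; β=3, v≡9 (mod 19); (1|19)=+1, (9|19)=+1; sign (−1)^0·+1^3·+1^2 = +1.
(a,b)_∞: sgn(-1092845)=−, sgn(-460962021)=−, so -1.
(a,b)_37: α=2, u≡14; β=3, v≡2 (mod 37); (14|37)=-1, (2|37)=-1; sign (−1)^0·-1^3·-1^2 = -1.
(a,b)_5: α=3, u≡1; β=2, v≡4 (mod 5); (1|5)=+1, (4|5)=+1; sign (−1)^0·+1^2·+1^3 = +1.
Ram(-1092845, -460962021) = {2, 13, 17, 37, 43, ∞}; no ℚ_2-point on the conic.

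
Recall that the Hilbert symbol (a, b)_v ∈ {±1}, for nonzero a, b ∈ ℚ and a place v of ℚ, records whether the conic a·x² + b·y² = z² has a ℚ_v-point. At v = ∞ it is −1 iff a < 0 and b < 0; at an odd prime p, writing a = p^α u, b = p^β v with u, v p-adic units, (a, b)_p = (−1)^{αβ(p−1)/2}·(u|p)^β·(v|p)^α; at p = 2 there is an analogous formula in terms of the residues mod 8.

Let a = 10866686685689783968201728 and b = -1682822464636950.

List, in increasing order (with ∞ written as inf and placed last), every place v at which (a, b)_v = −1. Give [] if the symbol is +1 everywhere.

Mod squares: a ≡ 106743, b ≡ -289478. Check v ∈ {∞, 2, 3, 5, 7, 13, 17, 23, 29, 31}.
v=13: a=13^3·(≡11), b=13^2·(≡11) mod 13; (11|13)=-1, (11|13)=-1; (−1)^{3·2·6}·(-1)^2·(-1)^3 = -1.
v=2: v_2(a)=10, v_2(b)=1; units ≡ 7, 5 (mod 8); ε·ε+αω+βω = 1·0+10·1+1·0 ≡ 0  ⇒  (a,b)_2 = +1.
v=∞: 106743 > 0 and -289478 < 0  ⇒  (a,b)_∞ = +1.
v=5: a=5^0·(≡3), b=5^2·(≡2) mod 5; (3|5)=-1, (2|5)=-1; (−1)^{0·2·2}·(-1)^2·(-1)^0 = +1.
v=7: a=7^1·(≡5), b=7^1·(≡2) mod 7; (5|7)=-1, (2|7)=+1; (−1)^{1·1·3}·(-1)^1·(+1)^1 = +1.
v=17: a=17^3·(≡12), b=17^2·(≡16) mod 17; (12|17)=-1, (16|17)=+1; (−1)^{3·2·8}·(-1)^2·(+1)^3 = +1.
v=29: a=29^2·(≡16), b=29^1·(≡20) mod 29; (16|29)=+1, (20|29)=+1; (−1)^{2·1·14}·(+1)^1·(+1)^2 = +1.
v=23: a=23^5·(≡1), b=23^3·(≡1) mod 23; (1|23)=+1, (1|23)=+1; (−1)^{5·3·11}·(+1)^3·(+1)^5 = -1.
v=31: a=31^2·(≡7), b=31^1·(≡6) mod 31; (7|31)=+1, (6|31)=-1; (−1)^{2·1·15}·(+1)^1·(-1)^2 = +1.
v=3: a=3^3·(≡1), b=3^2·(≡1) mod 3; (1|3)=+1, (1|3)=+1; (−1)^{3·2·1}·(+1)^2·(+1)^3 = +1.
Ram(106743, -289478) = {13, 23}; no ℚ_13-point on the conic.

[13, 23]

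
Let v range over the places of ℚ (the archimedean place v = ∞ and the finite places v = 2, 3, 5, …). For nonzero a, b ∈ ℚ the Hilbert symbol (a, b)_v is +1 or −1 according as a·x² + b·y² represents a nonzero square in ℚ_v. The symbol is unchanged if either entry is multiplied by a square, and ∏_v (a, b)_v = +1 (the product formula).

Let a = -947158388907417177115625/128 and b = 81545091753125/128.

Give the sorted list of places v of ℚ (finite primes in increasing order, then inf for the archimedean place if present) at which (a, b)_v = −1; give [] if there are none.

(a, b) ≡ (-1330, 2156564410) mod (ℚ^×)²; places V = {2, 5, 7, 11, 13, 17, 19, 23, 29, ∞}.
(a,b)_13: α=2, u≡3; β=1, v≡11 (mod 13); (3|13)=+1, (11|13)=-1; sign (−1)^0·+1^1·-1^2 = +1.
(a,b)_∞: sgn(-1330)=−, sgn(2156564410)=+, so +1.
(a,b)_2: α=-7, β=-7; u≡7, v≡5 (mod 8); ε(u)ε(v)=1·0, αω(v)=-7·1, βω(u)=-7·0; sum ≡ 1  ⇒  -1.
(a,b)_19: α=3, u≡7; β=1, v≡13 (mod 19); (7|19)=+1, (13|19)=-1; sign (−1)^1·+1^1·-1^3 = +1.
(a,b)_7: α=5, u≡3; β=1, v≡4 (mod 7); (3|7)=-1, (4|7)=+1; sign (−1)^1·-1^1·+1^5 = +1.
(a,b)_23: α=2, u≡6; β=1, v≡10 (mod 23); (6|23)=+1, (10|23)=-1; sign (−1)^0·+1^1·-1^2 = +1.
(a,b)_5: α=5, u≡1; β=5, v≡2 (mod 5); (1|5)=+1, (2|5)=-1; sign (−1)^0·+1^5·-1^5 = -1.
(a,b)_17: α=2, u≡2; β=1, v≡5 (mod 17); (2|17)=+1, (5|17)=-1; sign (−1)^0·+1^1·-1^2 = +1.
(a,b)_29: α=2, u≡24; β=1, v≡6 (mod 29); (24|29)=+1, (6|29)=+1; sign (−1)^0·+1^1·+1^2 = +1.
(a,b)_11: α=2, u≡9; β=3, v≡1 (mod 11); (9|11)=+1, (1|11)=+1; sign (−1)^0·+1^3·+1^2 = +1.
|Ram(-1330, 2156564410)| = 2, even; anisotropic at {2, 5}.

[2, 5]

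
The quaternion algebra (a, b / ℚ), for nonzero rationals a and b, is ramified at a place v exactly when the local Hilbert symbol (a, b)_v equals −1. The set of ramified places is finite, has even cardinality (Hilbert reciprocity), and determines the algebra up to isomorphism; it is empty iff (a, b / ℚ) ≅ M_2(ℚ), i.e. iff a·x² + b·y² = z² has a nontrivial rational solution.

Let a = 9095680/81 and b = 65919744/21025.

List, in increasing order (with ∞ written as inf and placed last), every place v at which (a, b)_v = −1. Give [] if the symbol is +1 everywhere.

(a, b) ≡ (35530, 11) mod (ℚ^×)²; places V = {2, 3, 5, 11, 17, 19, 29, ∞}.
(a,b)_19: α=1, u≡3; β=0, v≡9 (mod 19); (3|19)=-1, (9|19)=+1; sign (−1)^0·-1^0·+1^1 = +1.
(a,b)_5: α=1, u≡1; β=-2, v≡4 (mod 5); (1|5)=+1, (4|5)=+1; sign (−1)^0·+1^-2·+1^1 = +1.
(a,b)_3: α=-4, u≡1; β=4, v≡2 (mod 3); (1|3)=+1, (2|3)=-1; sign (−1)^0·+1^4·-1^-4 = +1.
(a,b)_∞: sgn(35530)=+, sgn(11)=+, so +1.
(a,b)_2: α=9, β=8; u≡5, v≡3 (mod 8); ε(u)ε(v)=0·1, αω(v)=9·1, βω(u)=8·1; sum ≡ 1  ⇒  -1.
(a,b)_11: α=1, u≡8; β=1, v≡9 (mod 11); (8|11)=-1, (9|11)=+1; sign (−1)^1·-1^1·+1^1 = +1.
(a,b)_17: α=1, u≡13; β=2, v≡11 (mod 17); (13|17)=+1, (11|17)=-1; sign (−1)^0·+1^2·-1^1 = -1.
(a,b)_29: α=0, u≡9; β=-2, v≡10 (mod 29); (9|29)=+1, (10|29)=-1; sign (−1)^0·+1^-2·-1^0 = +1.
|Ram(35530, 11)| = 2, even; anisotropic at {2, 17}.

[2, 17]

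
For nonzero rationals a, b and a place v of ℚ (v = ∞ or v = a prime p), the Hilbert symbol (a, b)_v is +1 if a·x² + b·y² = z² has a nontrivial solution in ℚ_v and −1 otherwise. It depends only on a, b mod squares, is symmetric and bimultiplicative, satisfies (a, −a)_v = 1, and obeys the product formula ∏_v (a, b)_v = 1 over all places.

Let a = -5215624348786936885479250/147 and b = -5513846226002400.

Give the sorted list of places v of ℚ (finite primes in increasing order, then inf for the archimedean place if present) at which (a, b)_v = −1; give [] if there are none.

(a, b) ≡ (-7590, -1326) mod (ℚ^×)²; places V = {2, 3, 5, 7, 11, 13, 17, 23, 31, ∞}.
(a,b)_31: α=4, u≡9; β=2, v≡28 (mod 31); (9|31)=+1, (28|31)=+1; sign (−1)^0·+1^2·+1^4 = +1.
(a,b)_3: α=-1, u≡2; β=1, v≡2 (mod 3); (2|3)=-1, (2|3)=-1; sign (−1)^1·-1^1·-1^-1 = -1.
(a,b)_17: α=2, u≡4; β=1, v≡10 (mod 17); (4|17)=+1, (10|17)=-1; sign (−1)^0·+1^1·-1^2 = +1.
(a,b)_5: α=3, u≡3; β=2, v≡4 (mod 5); (3|5)=-1, (4|5)=+1; sign (−1)^0·-1^2·+1^3 = +1.
(a,b)_13: α=6, u≡8; β=3, v≡8 (mod 13); (8|13)=-1, (8|13)=-1; sign (−1)^0·-1^3·-1^6 = -1.
(a,b)_7: α=-2, u≡3; β=0, v≡1 (mod 7); (3|7)=-1, (1|7)=+1; sign (−1)^0·-1^0·+1^-2 = +1.
(a,b)_23: α=3, u≡5; β=2, v≡16 (mod 23); (5|23)=-1, (16|23)=+1; sign (−1)^0·-1^2·+1^3 = +1.
(a,b)_∞: sgn(-7590)=−, sgn(-1326)=−, so -1.
(a,b)_11: α=3, u≡5; β=2, v≡1 (mod 11); (5|11)=+1, (1|11)=+1; sign (−1)^0·+1^2·+1^3 = +1.
(a,b)_2: α=1, β=5; u≡5, v≡1 (mod 8); ε(u)ε(v)=0·0, αω(v)=1·0, βω(u)=5·1; sum ≡ 1  ⇒  -1.
(-7590, -1326 / ℚ) ramifies at {2, 3, 13, ∞}: a division algebra.

[2, 3, 13, inf]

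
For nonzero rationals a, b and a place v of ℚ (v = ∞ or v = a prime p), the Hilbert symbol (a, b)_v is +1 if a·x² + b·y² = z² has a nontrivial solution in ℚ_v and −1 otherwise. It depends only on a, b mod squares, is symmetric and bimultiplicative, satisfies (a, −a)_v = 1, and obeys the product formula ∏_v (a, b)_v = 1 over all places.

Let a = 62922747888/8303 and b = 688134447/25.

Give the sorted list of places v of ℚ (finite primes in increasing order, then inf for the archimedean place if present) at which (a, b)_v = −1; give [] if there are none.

[13, 41]

(a, b) ≡ (134849, 943943) mod (ℚ^×)²; places V = {2, 3, 5, 7, 11, 13, 19, 23, 41, ∞}.
(a,b)_41: α=1, u≡25; β=1, v≡38 (mod 41); (25|41)=+1, (38|41)=-1; sign (−1)^0·+1^1·-1^1 = -1.
(a,b)_7: α=2, u≡4; β=1, v≡2 (mod 7); (4|7)=+1, (2|7)=+1; sign (−1)^0·+1^1·+1^2 = +1.
(a,b)_2: α=4, β=0; u≡1, v≡7 (mod 8); ε(u)ε(v)=0·1, αω(v)=4·0, βω(u)=0·0; sum ≡ 0  ⇒  +1.
(a,b)_5: α=0, u≡1; β=-2, v≡2 (mod 5); (1|5)=+1, (2|5)=-1; sign (−1)^0·+1^-2·-1^0 = +1.
(a,b)_∞: sgn(134849)=+, sgn(943943)=+, so +1.
(a,b)_3: α=4, u≡2; β=6, v≡2 (mod 3); (2|3)=-1, (2|3)=-1; sign (−1)^0·-1^6·-1^4 = +1.
(a,b)_13: α=3, u≡12; β=1, v≡7 (mod 13); (12|13)=+1, (7|13)=-1; sign (−1)^0·+1^1·-1^3 = -1.
(a,b)_11: α=1, u≡1; β=1, v≡2 (mod 11); (1|11)=+1, (2|11)=-1; sign (−1)^1·+1^1·-1^1 = +1.
(a,b)_19: α=-2, u≡5; β=0, v≡11 (mod 19); (5|19)=+1, (11|19)=+1; sign (−1)^0·+1^0·+1^-2 = +1.
(a,b)_23: α=-1, u≡22; β=1, v≡3 (mod 23); (22|23)=-1, (3|23)=+1; sign (−1)^1·-1^1·+1^-1 = +1.
(134849, 943943 / ℚ) ramifies at {13, 41}: a division algebra.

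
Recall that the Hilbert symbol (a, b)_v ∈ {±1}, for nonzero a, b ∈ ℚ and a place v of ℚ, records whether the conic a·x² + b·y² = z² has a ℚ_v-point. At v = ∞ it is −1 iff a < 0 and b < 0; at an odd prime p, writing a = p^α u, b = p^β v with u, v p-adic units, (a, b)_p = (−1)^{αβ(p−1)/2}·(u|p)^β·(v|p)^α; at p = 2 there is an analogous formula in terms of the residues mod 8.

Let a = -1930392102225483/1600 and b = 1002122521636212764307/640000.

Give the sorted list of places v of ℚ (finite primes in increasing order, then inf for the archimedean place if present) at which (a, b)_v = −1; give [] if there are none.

(a, b) ≡ (-7163, 323) mod (ℚ^×)²; places V = {2, 3, 5, 13, 17, 19, 29, ∞}.
(a,b)_17: α=2, u≡10; β=3, v≡2 (mod 17); (10|17)=-1, (2|17)=+1; sign (−1)^0·-1^3·+1^2 = -1.
(a,b)_3: α=8, u≡1; β=12, v≡2 (mod 3); (1|3)=+1, (2|3)=-1; sign (−1)^0·+1^12·-1^8 = +1.
(a,b)_29: α=3, u≡11; β=4, v≡5 (mod 29); (11|29)=-1, (5|29)=+1; sign (−1)^0·-1^4·+1^3 = +1.
(a,b)_5: α=-2, u≡3; β=-4, v≡3 (mod 5); (3|5)=-1, (3|5)=-1; sign (−1)^0·-1^-4·-1^-2 = +1.
(a,b)_13: α=3, u≡7; β=4, v≡6 (mod 13); (7|13)=-1, (6|13)=-1; sign (−1)^0·-1^4·-1^3 = -1.
(a,b)_∞: sgn(-7163)=−, sgn(323)=+, so +1.
(a,b)_2: α=-6, β=-10; u≡5, v≡3 (mod 8); ε(u)ε(v)=0·1, αω(v)=-6·1, βω(u)=-10·1; sum ≡ 0  ⇒  +1.
(a,b)_19: α=1, u≡10; β=1, v≡4 (mod 19); (10|19)=-1, (4|19)=+1; sign (−1)^1·-1^1·+1^1 = +1.
(-7163, 323 / ℚ) ramifies at {13, 17}: a division algebra.

[13, 17]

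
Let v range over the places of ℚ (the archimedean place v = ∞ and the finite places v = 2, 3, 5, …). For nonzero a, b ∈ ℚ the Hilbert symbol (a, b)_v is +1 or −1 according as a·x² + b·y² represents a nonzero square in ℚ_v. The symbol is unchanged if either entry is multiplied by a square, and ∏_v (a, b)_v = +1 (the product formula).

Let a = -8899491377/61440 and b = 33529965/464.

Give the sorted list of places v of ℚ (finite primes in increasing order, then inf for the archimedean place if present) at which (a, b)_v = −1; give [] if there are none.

(a, b) ≡ (-57855, 8265) mod (ℚ^×)²; places V = {2, 3, 5, 7, 19, 29, 31, ∞}.
(a,b)_29: α=1, u≡13; β=-1, v≡23 (mod 29); (13|29)=+1, (23|29)=+1; sign (−1)^0·+1^-1·+1^1 = +1.
(a,b)_19: α=1, u≡18; β=1, v≡9 (mod 19); (18|19)=-1, (9|19)=+1; sign (−1)^1·-1^1·+1^1 = +1.
(a,b)_7: α=5, u≡4; β=6, v≡6 (mod 7); (4|7)=+1, (6|7)=-1; sign (−1)^0·+1^6·-1^5 = -1.
(a,b)_2: α=-12, β=-4; u≡1, v≡1 (mod 8); ε(u)ε(v)=0·0, αω(v)=-12·0, βω(u)=-4·0; sum ≡ 0  ⇒  +1.
(a,b)_31: α=2, u≡29; β=0, v≡7 (mod 31); (29|31)=-1, (7|31)=+1; sign (−1)^0·-1^0·+1^2 = +1.
(a,b)_5: α=-1, u≡1; β=1, v≡2 (mod 5); (1|5)=+1, (2|5)=-1; sign (−1)^0·+1^1·-1^-1 = -1.
(a,b)_∞: sgn(-57855)=−, sgn(8265)=+, so +1.
(a,b)_3: α=-1, u≡2; β=1, v≡1 (mod 3); (2|3)=-1, (1|3)=+1; sign (−1)^1·-1^1·+1^-1 = +1.
(-57855, 8265 / ℚ) ramifies at {5, 7}: a division algebra.

[5, 7]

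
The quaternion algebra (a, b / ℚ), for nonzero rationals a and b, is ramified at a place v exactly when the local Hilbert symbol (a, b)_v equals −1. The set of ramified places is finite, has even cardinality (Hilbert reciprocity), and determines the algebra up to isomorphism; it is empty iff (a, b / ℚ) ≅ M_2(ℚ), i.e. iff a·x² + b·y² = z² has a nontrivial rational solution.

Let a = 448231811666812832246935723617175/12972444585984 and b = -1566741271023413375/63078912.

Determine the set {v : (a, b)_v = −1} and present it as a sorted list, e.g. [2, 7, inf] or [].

[5, 11, 19, 41]

(a, b) ≡ (1927, -116795470) mod (ℚ^×)²; places V = {2, 3, 5, 11, 13, 17, 19, 29, 37, 41, 47, ∞}.
(a,b)_47: α=3, u≡19; β=3, v≡42 (mod 47); (19|47)=-1, (42|47)=+1; sign (−1)^1·-1^3·+1^3 = +1.
(a,b)_∞: sgn(1927)=+, sgn(-116795470)=−, so +1.
(a,b)_19: α=2, u≡2; β=1, v≡1 (mod 19); (2|19)=-1, (1|19)=+1; sign (−1)^0·-1^1·+1^2 = -1.
(a,b)_13: α=-4, u≡1; β=-2, v≡9 (mod 13); (1|13)=+1, (9|13)=+1; sign (−1)^0·+1^-2·+1^-4 = +1.
(a,b)_37: α=-2, u≡27; β=0, v≡27 (mod 37); (27|37)=+1, (27|37)=+1; sign (−1)^0·+1^0·+1^-2 = +1.
(a,b)_29: α=2, u≡28; β=1, v≡10 (mod 29); (28|29)=+1, (10|29)=-1; sign (−1)^0·+1^1·-1^2 = +1.
(a,b)_3: α=-4, u≡1; β=-6, v≡2 (mod 3); (1|3)=+1, (2|3)=-1; sign (−1)^0·+1^-6·-1^-4 = +1.
(a,b)_17: α=6, u≡14; β=2, v≡8 (mod 17); (14|17)=-1, (8|17)=+1; sign (−1)^0·-1^2·+1^6 = +1.
(a,b)_41: α=7, u≡11; β=3, v≡31 (mod 41); (11|41)=-1, (31|41)=+1; sign (−1)^0·-1^3·+1^7 = -1.
(a,b)_5: α=2, u≡3; β=3, v≡4 (mod 5); (3|5)=-1, (4|5)=+1; sign (−1)^0·-1^3·+1^2 = -1.
(a,b)_11: α=2, u≡10; β=1, v≡6 (mod 11); (10|11)=-1, (6|11)=-1; sign (−1)^0·-1^1·-1^2 = -1.
(a,b)_2: α=-12, β=-9; u≡7, v≡1 (mod 8); ε(u)ε(v)=1·0, αω(v)=-12·0, βω(u)=-9·0; sum ≡ 0  ⇒  +1.
(1927, -116795470 / ℚ) ramifies at {5, 11, 19, 41}: a division algebra.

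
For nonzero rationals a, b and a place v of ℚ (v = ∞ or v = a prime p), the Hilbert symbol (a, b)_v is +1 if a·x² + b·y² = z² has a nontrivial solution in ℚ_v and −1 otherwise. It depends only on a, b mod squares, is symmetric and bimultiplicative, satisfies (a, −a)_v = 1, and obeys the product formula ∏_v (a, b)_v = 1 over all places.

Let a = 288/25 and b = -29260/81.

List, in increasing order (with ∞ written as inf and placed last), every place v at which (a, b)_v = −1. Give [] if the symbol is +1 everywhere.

(a, b) ≡ (2, -7315) mod (ℚ^×)²; places V = {2, 3, 5, 7, 11, 19, ∞}.
(a,b)_7: α=0, u≡2; β=1, v≡5 (mod 7); (2|7)=+1, (5|7)=-1; sign (−1)^0·+1^1·-1^0 = +1.
(a,b)_∞: sgn(2)=+, sgn(-7315)=−, so +1.
(a,b)_5: α=-2, u≡3; β=1, v≡3 (mod 5); (3|5)=-1, (3|5)=-1; sign (−1)^0·-1^1·-1^-2 = -1.
(a,b)_11: α=0, u≡8; β=1, v≡6 (mod 11); (8|11)=-1, (6|11)=-1; sign (−1)^0·-1^1·-1^0 = -1.
(a,b)_19: α=0, u≡10; β=1, v≡15 (mod 19); (10|19)=-1, (15|19)=-1; sign (−1)^0·-1^1·-1^0 = -1.
(a,b)_2: α=5, β=2; u≡1, v≡5 (mod 8); ε(u)ε(v)=0·0, αω(v)=5·1, βω(u)=2·0; sum ≡ 1  ⇒  -1.
(a,b)_3: α=2, u≡2; β=-4, v≡2 (mod 3); (2|3)=-1, (2|3)=-1; sign (−1)^0·-1^-4·-1^2 = +1.
(2, -7315 / ℚ) ramifies at {2, 5, 11, 19}: a division algebra.

[2, 5, 11, 19]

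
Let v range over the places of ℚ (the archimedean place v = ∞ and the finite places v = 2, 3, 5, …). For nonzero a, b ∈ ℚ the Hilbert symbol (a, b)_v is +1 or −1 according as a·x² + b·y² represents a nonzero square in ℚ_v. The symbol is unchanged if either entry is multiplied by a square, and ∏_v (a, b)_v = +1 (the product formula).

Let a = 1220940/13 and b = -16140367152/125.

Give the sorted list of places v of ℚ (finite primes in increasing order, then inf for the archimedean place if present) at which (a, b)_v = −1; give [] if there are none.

(a, b) ≡ (440895, -25935) mod (ℚ^×)²; places V = {2, 3, 5, 7, 13, 17, 19, ∞}.
(a,b)_7: α=1, u≡6; β=5, v≡6 (mod 7); (6|7)=-1, (6|7)=-1; sign (−1)^1·-1^5·-1^1 = -1.
(a,b)_∞: sgn(440895)=+, sgn(-25935)=−, so +1.
(a,b)_13: α=-1, u≡6; β=1, v≡8 (mod 13); (6|13)=-1, (8|13)=-1; sign (−1)^0·-1^1·-1^-1 = +1.
(a,b)_5: α=1, u≡1; β=-3, v≡3 (mod 5); (1|5)=+1, (3|5)=-1; sign (−1)^0·+1^-3·-1^1 = -1.
(a,b)_17: α=1, u≡14; β=0, v≡6 (mod 17); (14|17)=-1, (6|17)=-1; sign (−1)^0·-1^0·-1^1 = -1.
(a,b)_19: α=1, u≡6; β=1, v≡15 (mod 19); (6|19)=+1, (15|19)=-1; sign (−1)^1·+1^1·-1^1 = +1.
(a,b)_2: α=2, β=4; u≡7, v≡1 (mod 8); ε(u)ε(v)=1·0, αω(v)=2·0, βω(u)=4·0; sum ≡ 0  ⇒  +1.
(a,b)_3: α=3, u≡1; β=5, v≡1 (mod 3); (1|3)=+1, (1|3)=+1; sign (−1)^1·+1^5·+1^3 = -1.
|Ram(440895, -25935)| = 4, even; anisotropic at {3, 5, 7, 17}.

[3, 5, 7, 17]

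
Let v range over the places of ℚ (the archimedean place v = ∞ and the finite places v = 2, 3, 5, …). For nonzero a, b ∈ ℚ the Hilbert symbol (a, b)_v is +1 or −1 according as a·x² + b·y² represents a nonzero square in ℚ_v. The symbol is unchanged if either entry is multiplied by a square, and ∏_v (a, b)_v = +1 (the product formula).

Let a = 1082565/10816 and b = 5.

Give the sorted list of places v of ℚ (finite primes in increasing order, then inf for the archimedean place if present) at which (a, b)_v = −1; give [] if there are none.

(a, b) ≡ (165, 5) mod (ℚ^×)²; places V = {2, 3, 5, 11, 13, ∞}.
(a,b)_13: α=-2, u≡10; β=0, v≡5 (mod 13); (10|13)=+1, (5|13)=-1; sign (−1)^0·+1^0·-1^-2 = +1.
(a,b)_5: α=1, u≡3; β=1, v≡1 (mod 5); (3|5)=-1, (1|5)=+1; sign (−1)^0·-1^1·+1^1 = -1.
(a,b)_2: α=-6, β=0; u≡5, v≡5 (mod 8); ε(u)ε(v)=0·0, αω(v)=-6·1, βω(u)=0·1; sum ≡ 0  ⇒  +1.
(a,b)_11: α=1, u≡3; β=0, v≡5 (mod 11); (3|11)=+1, (5|11)=+1; sign (−1)^0·+1^0·+1^1 = +1.
(a,b)_3: α=9, u≡1; β=0, v≡2 (mod 3); (1|3)=+1, (2|3)=-1; sign (−1)^0·+1^0·-1^9 = -1.
(a,b)_∞: sgn(165)=+, sgn(5)=+, so +1.
|Ram(165, 5)| = 2, even; anisotropic at {3, 5}.

[3, 5]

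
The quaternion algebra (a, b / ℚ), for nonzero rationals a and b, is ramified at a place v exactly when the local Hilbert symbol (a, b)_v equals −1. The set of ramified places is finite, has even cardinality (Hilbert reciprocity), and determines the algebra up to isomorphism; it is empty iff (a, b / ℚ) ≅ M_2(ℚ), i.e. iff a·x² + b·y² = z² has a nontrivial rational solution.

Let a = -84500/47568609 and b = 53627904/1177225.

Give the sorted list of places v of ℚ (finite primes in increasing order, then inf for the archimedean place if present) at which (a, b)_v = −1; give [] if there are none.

[2, 11]

(a, b) ≡ (-5, 11) mod (ℚ^×)²; places V = {2, 3, 5, 7, 11, 13, 19, 23, 31, ∞}.
(a,b)_23: α=0, u≡13; β=2, v≡11 (mod 23); (13|23)=+1, (11|23)=-1; sign (−1)^0·+1^2·-1^0 = +1.
(a,b)_13: α=2, u≡2; β=0, v≡7 (mod 13); (2|13)=-1, (7|13)=-1; sign (−1)^0·-1^0·-1^2 = +1.
(a,b)_5: α=3, u≡1; β=-2, v≡1 (mod 5); (1|5)=+1, (1|5)=+1; sign (−1)^0·+1^-2·+1^3 = +1.
(a,b)_3: α=-2, u≡1; β=2, v≡2 (mod 3); (1|3)=+1, (2|3)=-1; sign (−1)^0·+1^2·-1^-2 = +1.
(a,b)_31: α=0, u≡24; β=-2, v≡24 (mod 31); (24|31)=-1, (24|31)=-1; sign (−1)^0·-1^-2·-1^0 = +1.
(a,b)_7: α=0, u≡1; β=-2, v≡1 (mod 7); (1|7)=+1, (1|7)=+1; sign (−1)^0·+1^-2·+1^0 = +1.
(a,b)_19: α=-2, u≡3; β=0, v≡6 (mod 19); (3|19)=-1, (6|19)=+1; sign (−1)^0·-1^0·+1^-2 = +1.
(a,b)_11: α=-4, u≡6; β=1, v≡4 (mod 11); (6|11)=-1, (4|11)=+1; sign (−1)^0·-1^1·+1^-4 = -1.
(a,b)_2: α=2, β=10; u≡3, v≡3 (mod 8); ε(u)ε(v)=1·1, αω(v)=2·1, βω(u)=10·1; sum ≡ 1  ⇒  -1.
(a,b)_∞: sgn(-5)=−, sgn(11)=+, so +1.
|Ram(-5, 11)| = 2, even; anisotropic at {2, 11}.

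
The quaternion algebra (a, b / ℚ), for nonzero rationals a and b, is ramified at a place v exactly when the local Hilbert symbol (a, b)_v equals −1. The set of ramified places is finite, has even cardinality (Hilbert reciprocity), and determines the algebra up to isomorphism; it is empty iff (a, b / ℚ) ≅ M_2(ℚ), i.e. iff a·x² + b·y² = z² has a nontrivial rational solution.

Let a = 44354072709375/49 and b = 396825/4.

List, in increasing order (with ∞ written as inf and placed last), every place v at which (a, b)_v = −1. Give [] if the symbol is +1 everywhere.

[3, 5, 13, 37]

Mod squares: a ≡ 15, b ≡ 15873. Check v ∈ {∞, 2, 3, 5, 7, 11, 13, 37}.
v=3: a=3^1·(≡2), b=3^1·(≡2) mod 3; (2|3)=-1, (2|3)=-1; (−1)^{1·1·1}·(-1)^1·(-1)^1 = -1.
v=∞: 15 > 0 and 15873 > 0  ⇒  (a,b)_∞ = +1.
v=5: a=5^5·(≡3), b=5^2·(≡2) mod 5; (3|5)=-1, (2|5)=-1; (−1)^{5·2·2}·(-1)^2·(-1)^5 = -1.
v=13: a=13^4·(≡11), b=13^1·(≡10) mod 13; (11|13)=-1, (10|13)=+1; (−1)^{4·1·6}·(-1)^1·(+1)^4 = -1.
v=2: v_2(a)=0, v_2(b)=-2; units ≡ 7, 1 (mod 8); ε·ε+αω+βω = 1·0+0·0+-2·0 ≡ 0  ⇒  (a,b)_2 = +1.
v=7: a=7^-2·(≡2), b=7^0·(≡4) mod 7; (2|7)=+1, (4|7)=+1; (−1)^{-2·0·3}·(+1)^0·(+1)^-2 = +1.
v=37: a=37^2·(≡2), b=37^1·(≡8) mod 37; (2|37)=-1, (8|37)=-1; (−1)^{2·1·18}·(-1)^1·(-1)^2 = -1.
v=11: a=11^2·(≡4), b=11^1·(≡7) mod 11; (4|11)=+1, (7|11)=-1; (−1)^{2·1·5}·(+1)^1·(-1)^2 = +1.
Ram(15, 15873) = {3, 5, 13, 37}; no ℚ_3-point on the conic.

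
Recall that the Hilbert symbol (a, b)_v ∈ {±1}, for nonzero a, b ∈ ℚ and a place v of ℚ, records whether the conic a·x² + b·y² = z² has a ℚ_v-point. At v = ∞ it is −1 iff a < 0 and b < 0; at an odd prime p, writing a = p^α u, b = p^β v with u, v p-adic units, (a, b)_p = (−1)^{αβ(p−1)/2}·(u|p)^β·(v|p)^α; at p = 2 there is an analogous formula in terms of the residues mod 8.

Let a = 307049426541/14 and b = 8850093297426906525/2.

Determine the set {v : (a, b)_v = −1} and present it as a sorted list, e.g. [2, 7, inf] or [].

[11, 13, 17, 23]

Mod squares: a ≡ 72798726, b ≡ 442. Check v ∈ {∞, 2, 3, 5, 7, 11, 13, 17, 23, 31}.
v=31: a=31^1·(≡23), b=31^2·(≡14) mod 31; (23|31)=-1, (14|31)=+1; (−1)^{1·2·15}·(-1)^2·(+1)^1 = +1.
v=2: v_2(a)=-1, v_2(b)=-1; units ≡ 3, 5 (mod 8); ε·ε+αω+βω = 1·0+-1·1+-1·1 ≡ 0  ⇒  (a,b)_2 = +1.
v=11: a=11^1·(≡9), b=11^2·(≡6) mod 11; (9|11)=+1, (6|11)=-1; (−1)^{1·2·5}·(+1)^2·(-1)^1 = -1.
v=∞: 72798726 > 0 and 442 > 0  ⇒  (a,b)_∞ = +1.
v=23: a=23^1·(≡19), b=23^2·(≡15) mod 23; (19|23)=-1, (15|23)=-1; (−1)^{1·2·11}·(-1)^2·(-1)^1 = -1.
v=13: a=13^1·(≡1), b=13^1·(≡5) mod 13; (1|13)=+1, (5|13)=-1; (−1)^{1·1·6}·(+1)^1·(-1)^1 = -1.
v=5: a=5^0·(≡4), b=5^2·(≡3) mod 5; (4|5)=+1, (3|5)=-1; (−1)^{0·2·2}·(+1)^2·(-1)^0 = +1.
v=17: a=17^1·(≡5), b=17^1·(≡1) mod 17; (5|17)=-1, (1|17)=+1; (−1)^{1·1·8}·(-1)^1·(+1)^1 = -1.
v=3: a=3^11·(≡1), b=3^12·(≡1) mod 3; (1|3)=+1, (1|3)=+1; (−1)^{11·12·1}·(+1)^12·(+1)^11 = +1.
v=7: a=7^-1·(≡2), b=7^2·(≡2) mod 7; (2|7)=+1, (2|7)=+1; (−1)^{-1·2·3}·(+1)^2·(+1)^-1 = +1.
(72798726, 442 / ℚ) ramifies at {11, 13, 17, 23}: a division algebra.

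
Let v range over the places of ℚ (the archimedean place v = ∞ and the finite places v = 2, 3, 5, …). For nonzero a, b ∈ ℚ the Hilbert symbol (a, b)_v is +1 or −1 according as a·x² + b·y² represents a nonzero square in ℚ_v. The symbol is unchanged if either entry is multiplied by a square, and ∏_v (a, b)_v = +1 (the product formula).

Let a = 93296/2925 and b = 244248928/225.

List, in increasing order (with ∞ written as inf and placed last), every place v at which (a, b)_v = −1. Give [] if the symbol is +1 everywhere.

(a, b) ≡ (1547, 22) mod (ℚ^×)²; places V = {2, 3, 5, 7, 11, 13, 17, ∞}.
(a,b)_∞: sgn(1547)=+, sgn(22)=+, so +1.
(a,b)_7: α=3, u≡1; β=4, v≡4 (mod 7); (1|7)=+1, (4|7)=+1; sign (−1)^0·+1^4·+1^3 = +1.
(a,b)_5: α=-2, u≡3; β=-2, v≡2 (mod 5); (3|5)=-1, (2|5)=-1; sign (−1)^0·-1^-2·-1^-2 = +1.
(a,b)_13: α=-1, u≡2; β=0, v≡10 (mod 13); (2|13)=-1, (10|13)=+1; sign (−1)^0·-1^0·+1^-1 = +1.
(a,b)_2: α=4, β=5; u≡3, v≡3 (mod 8); ε(u)ε(v)=1·1, αω(v)=4·1, βω(u)=5·1; sum ≡ 0  ⇒  +1.
(a,b)_11: α=0, u≡6; β=1, v≡7 (mod 11); (6|11)=-1, (7|11)=-1; sign (−1)^0·-1^1·-1^0 = -1.
(a,b)_17: α=1, u≡14; β=2, v≡12 (mod 17); (14|17)=-1, (12|17)=-1; sign (−1)^0·-1^2·-1^1 = -1.
(a,b)_3: α=-2, u≡2; β=-2, v≡1 (mod 3); (2|3)=-1, (1|3)=+1; sign (−1)^0·-1^-2·+1^-2 = +1.
Ram(1547, 22) = {11, 17}; no ℚ_11-point on the conic.

[11, 17]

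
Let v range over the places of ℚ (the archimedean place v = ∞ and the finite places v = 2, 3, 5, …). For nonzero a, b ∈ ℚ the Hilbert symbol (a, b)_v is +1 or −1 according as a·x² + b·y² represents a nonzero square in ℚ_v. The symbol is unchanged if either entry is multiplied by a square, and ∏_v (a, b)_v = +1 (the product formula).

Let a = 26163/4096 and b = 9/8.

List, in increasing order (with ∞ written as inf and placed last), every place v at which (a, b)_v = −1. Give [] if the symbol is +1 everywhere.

[2, 19]

(a, b) ≡ (323, 2) mod (ℚ^×)²; places V = {2, 3, 17, 19, ∞}.
(a,b)_∞: sgn(323)=+, sgn(2)=+, so +1.
(a,b)_3: α=4, u≡2; β=2, v≡2 (mod 3); (2|3)=-1, (2|3)=-1; sign (−1)^0·-1^2·-1^4 = +1.
(a,b)_2: α=-12, β=-3; u≡3, v≡1 (mod 8); ε(u)ε(v)=1·0, αω(v)=-12·0, βω(u)=-3·1; sum ≡ 1  ⇒  -1.
(a,b)_19: α=1, u≡6; β=0, v≡13 (mod 19); (6|19)=+1, (13|19)=-1; sign (−1)^0·+1^0·-1^1 = -1.
(a,b)_17: α=1, u≡8; β=0, v≡16 (mod 17); (8|17)=+1, (16|17)=+1; sign (−1)^0·+1^0·+1^1 = +1.
(323, 2 / ℚ) ramifies at {2, 19}: a division algebra.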